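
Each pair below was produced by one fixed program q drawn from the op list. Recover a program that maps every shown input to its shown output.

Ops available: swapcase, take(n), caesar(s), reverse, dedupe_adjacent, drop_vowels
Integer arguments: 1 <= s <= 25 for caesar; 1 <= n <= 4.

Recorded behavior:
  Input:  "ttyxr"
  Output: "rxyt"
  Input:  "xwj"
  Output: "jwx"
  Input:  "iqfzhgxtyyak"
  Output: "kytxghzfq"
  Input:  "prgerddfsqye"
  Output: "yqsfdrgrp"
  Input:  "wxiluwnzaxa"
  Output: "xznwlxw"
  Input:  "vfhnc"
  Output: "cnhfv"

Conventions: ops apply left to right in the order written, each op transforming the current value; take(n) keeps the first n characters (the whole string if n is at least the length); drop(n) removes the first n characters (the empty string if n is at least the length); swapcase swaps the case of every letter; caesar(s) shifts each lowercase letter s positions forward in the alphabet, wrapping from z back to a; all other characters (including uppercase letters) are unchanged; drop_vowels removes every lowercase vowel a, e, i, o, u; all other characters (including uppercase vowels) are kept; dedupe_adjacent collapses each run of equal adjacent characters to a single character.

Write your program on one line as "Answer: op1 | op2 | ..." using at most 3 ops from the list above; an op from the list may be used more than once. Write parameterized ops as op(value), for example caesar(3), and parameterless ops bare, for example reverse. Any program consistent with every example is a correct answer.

dedupe_adjacent | reverse | drop_vowels

Check, running the answer program on each example:
  "ttyxr" -> "tyxr" -> "rxyt" -> "rxyt"
  "xwj" -> "xwj" -> "jwx" -> "jwx"
  "iqfzhgxtyyak" -> "iqfzhgxtyak" -> "kaytxghzfqi" -> "kytxghzfq"
  "prgerddfsqye" -> "prgerdfsqye" -> "eyqsfdregrp" -> "yqsfdrgrp"
  "wxiluwnzaxa" -> "wxiluwnzaxa" -> "axaznwulixw" -> "xznwlxw"
  "vfhnc" -> "vfhnc" -> "cnhfv" -> "cnhfv"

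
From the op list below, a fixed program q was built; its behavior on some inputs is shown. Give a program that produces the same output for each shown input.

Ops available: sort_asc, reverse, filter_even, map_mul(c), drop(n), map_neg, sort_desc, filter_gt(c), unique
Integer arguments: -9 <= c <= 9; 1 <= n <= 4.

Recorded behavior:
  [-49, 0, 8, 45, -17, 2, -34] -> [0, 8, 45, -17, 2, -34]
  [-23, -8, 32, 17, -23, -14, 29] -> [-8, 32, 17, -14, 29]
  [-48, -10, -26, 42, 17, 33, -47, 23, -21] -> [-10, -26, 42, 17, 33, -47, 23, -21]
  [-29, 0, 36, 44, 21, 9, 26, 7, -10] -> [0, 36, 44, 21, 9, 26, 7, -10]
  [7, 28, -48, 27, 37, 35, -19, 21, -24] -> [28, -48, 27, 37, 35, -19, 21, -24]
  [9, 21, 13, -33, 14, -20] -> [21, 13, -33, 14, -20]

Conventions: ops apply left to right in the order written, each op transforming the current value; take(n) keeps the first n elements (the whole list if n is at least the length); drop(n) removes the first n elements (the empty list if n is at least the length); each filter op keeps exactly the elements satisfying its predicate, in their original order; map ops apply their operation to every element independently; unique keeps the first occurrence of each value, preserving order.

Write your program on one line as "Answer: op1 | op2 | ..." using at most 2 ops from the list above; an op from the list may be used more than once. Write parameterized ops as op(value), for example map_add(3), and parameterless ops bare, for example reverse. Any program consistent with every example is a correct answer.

unique | drop(1)

Check, running the answer program on each example:
  [-49, 0, 8, 45, -17, 2, -34] -> [-49, 0, 8, 45, -17, 2, -34] -> [0, 8, 45, -17, 2, -34]
  [-23, -8, 32, 17, -23, -14, 29] -> [-23, -8, 32, 17, -14, 29] -> [-8, 32, 17, -14, 29]
  [-48, -10, -26, 42, 17, 33, -47, 23, -21] -> [-48, -10, -26, 42, 17, 33, -47, 23, -21] -> [-10, -26, 42, 17, 33, -47, 23, -21]
  [-29, 0, 36, 44, 21, 9, 26, 7, -10] -> [-29, 0, 36, 44, 21, 9, 26, 7, -10] -> [0, 36, 44, 21, 9, 26, 7, -10]
  [7, 28, -48, 27, 37, 35, -19, 21, -24] -> [7, 28, -48, 27, 37, 35, -19, 21, -24] -> [28, -48, 27, 37, 35, -19, 21, -24]
  [9, 21, 13, -33, 14, -20] -> [9, 21, 13, -33, 14, -20] -> [21, 13, -33, 14, -20]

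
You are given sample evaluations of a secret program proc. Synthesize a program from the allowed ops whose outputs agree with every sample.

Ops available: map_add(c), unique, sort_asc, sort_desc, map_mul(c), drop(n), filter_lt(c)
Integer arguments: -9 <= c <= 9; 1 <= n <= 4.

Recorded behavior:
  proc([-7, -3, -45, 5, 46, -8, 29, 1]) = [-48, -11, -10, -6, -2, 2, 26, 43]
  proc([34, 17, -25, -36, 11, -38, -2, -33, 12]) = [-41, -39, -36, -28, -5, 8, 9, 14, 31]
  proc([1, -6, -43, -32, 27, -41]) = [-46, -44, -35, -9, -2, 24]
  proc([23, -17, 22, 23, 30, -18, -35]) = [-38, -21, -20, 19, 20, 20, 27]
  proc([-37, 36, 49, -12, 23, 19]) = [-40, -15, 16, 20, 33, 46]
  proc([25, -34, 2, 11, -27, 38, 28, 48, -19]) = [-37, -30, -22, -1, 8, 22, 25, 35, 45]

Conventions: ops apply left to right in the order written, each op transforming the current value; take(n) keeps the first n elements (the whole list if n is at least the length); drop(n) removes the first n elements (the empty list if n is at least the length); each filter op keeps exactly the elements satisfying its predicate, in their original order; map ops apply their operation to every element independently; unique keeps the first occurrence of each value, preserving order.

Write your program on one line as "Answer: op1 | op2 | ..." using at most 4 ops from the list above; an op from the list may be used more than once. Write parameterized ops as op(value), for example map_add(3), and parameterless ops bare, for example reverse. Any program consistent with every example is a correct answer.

map_add(-3) | sort_desc | sort_asc

Check, running the answer program on each example:
  [-7, -3, -45, 5, 46, -8, 29, 1] -> [-10, -6, -48, 2, 43, -11, 26, -2] -> [43, 26, 2, -2, -6, -10, -11, -48] -> [-48, -11, -10, -6, -2, 2, 26, 43]
  [34, 17, -25, -36, 11, -38, -2, -33, 12] -> [31, 14, -28, -39, 8, -41, -5, -36, 9] -> [31, 14, 9, 8, -5, -28, -36, -39, -41] -> [-41, -39, -36, -28, -5, 8, 9, 14, 31]
  [1, -6, -43, -32, 27, -41] -> [-2, -9, -46, -35, 24, -44] -> [24, -2, -9, -35, -44, -46] -> [-46, -44, -35, -9, -2, 24]
  [23, -17, 22, 23, 30, -18, -35] -> [20, -20, 19, 20, 27, -21, -38] -> [27, 20, 20, 19, -20, -21, -38] -> [-38, -21, -20, 19, 20, 20, 27]
  [-37, 36, 49, -12, 23, 19] -> [-40, 33, 46, -15, 20, 16] -> [46, 33, 20, 16, -15, -40] -> [-40, -15, 16, 20, 33, 46]
  [25, -34, 2, 11, -27, 38, 28, 48, -19] -> [22, -37, -1, 8, -30, 35, 25, 45, -22] -> [45, 35, 25, 22, 8, -1, -22, -30, -37] -> [-37, -30, -22, -1, 8, 22, 25, 35, 45]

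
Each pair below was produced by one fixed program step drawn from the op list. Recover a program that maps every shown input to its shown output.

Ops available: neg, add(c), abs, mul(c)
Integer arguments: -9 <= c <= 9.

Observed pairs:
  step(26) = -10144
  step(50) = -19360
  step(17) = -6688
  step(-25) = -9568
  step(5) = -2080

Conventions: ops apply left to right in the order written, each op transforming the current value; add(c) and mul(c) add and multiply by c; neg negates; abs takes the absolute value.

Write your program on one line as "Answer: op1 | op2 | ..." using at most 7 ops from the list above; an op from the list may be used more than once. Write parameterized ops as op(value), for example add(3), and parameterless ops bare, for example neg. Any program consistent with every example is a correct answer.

mul(8) | add(2) | mul(-6) | abs | add(8) | mul(-8)

Check, running the answer program on each example:
  26 -> 208 -> 210 -> -1260 -> 1260 -> 1268 -> -10144
  50 -> 400 -> 402 -> -2412 -> 2412 -> 2420 -> -19360
  17 -> 136 -> 138 -> -828 -> 828 -> 836 -> -6688
  -25 -> -200 -> -198 -> 1188 -> 1188 -> 1196 -> -9568
  5 -> 40 -> 42 -> -252 -> 252 -> 260 -> -2080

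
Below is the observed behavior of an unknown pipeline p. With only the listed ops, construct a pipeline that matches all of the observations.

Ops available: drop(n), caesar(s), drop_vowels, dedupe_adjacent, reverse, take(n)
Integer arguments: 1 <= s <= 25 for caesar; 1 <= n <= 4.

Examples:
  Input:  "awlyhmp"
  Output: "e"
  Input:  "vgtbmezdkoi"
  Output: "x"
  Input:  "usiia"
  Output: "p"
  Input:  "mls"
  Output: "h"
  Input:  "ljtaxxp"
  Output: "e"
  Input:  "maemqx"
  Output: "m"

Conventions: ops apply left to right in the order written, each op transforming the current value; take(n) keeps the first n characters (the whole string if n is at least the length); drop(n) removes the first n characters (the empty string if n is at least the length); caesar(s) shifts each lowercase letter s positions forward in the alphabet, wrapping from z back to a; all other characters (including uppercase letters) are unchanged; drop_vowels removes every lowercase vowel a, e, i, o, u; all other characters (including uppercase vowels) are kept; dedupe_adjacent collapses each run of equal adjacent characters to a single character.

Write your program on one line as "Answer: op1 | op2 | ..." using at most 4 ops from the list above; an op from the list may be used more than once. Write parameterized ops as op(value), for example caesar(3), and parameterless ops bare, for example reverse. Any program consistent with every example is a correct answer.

reverse | take(1) | caesar(15)

Check, running the answer program on each example:
  "awlyhmp" -> "pmhylwa" -> "p" -> "e"
  "vgtbmezdkoi" -> "iokdzembtgv" -> "i" -> "x"
  "usiia" -> "aiisu" -> "a" -> "p"
  "mls" -> "slm" -> "s" -> "h"
  "ljtaxxp" -> "pxxatjl" -> "p" -> "e"
  "maemqx" -> "xqmeam" -> "x" -> "m"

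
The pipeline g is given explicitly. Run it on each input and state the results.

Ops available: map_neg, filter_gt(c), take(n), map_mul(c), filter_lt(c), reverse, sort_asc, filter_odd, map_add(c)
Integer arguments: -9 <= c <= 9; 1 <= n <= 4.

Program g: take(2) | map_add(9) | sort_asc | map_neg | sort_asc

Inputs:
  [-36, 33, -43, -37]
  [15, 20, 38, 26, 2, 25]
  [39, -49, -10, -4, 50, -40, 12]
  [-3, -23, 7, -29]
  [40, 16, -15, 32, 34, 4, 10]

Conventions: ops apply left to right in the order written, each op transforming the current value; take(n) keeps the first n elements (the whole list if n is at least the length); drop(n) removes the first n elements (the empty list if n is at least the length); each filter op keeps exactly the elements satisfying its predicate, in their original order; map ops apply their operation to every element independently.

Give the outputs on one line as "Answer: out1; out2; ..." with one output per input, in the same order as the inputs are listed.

[-42, 27]; [-29, -24]; [-48, 40]; [-6, 14]; [-49, -25]

Execution, op by op:
  [-36, 33, -43, -37] -> [-36, 33] -> [-27, 42] -> [-27, 42] -> [27, -42] -> [-42, 27]
  [15, 20, 38, 26, 2, 25] -> [15, 20] -> [24, 29] -> [24, 29] -> [-24, -29] -> [-29, -24]
  [39, -49, -10, -4, 50, -40, 12] -> [39, -49] -> [48, -40] -> [-40, 48] -> [40, -48] -> [-48, 40]
  [-3, -23, 7, -29] -> [-3, -23] -> [6, -14] -> [-14, 6] -> [14, -6] -> [-6, 14]
  [40, 16, -15, 32, 34, 4, 10] -> [40, 16] -> [49, 25] -> [25, 49] -> [-25, -49] -> [-49, -25]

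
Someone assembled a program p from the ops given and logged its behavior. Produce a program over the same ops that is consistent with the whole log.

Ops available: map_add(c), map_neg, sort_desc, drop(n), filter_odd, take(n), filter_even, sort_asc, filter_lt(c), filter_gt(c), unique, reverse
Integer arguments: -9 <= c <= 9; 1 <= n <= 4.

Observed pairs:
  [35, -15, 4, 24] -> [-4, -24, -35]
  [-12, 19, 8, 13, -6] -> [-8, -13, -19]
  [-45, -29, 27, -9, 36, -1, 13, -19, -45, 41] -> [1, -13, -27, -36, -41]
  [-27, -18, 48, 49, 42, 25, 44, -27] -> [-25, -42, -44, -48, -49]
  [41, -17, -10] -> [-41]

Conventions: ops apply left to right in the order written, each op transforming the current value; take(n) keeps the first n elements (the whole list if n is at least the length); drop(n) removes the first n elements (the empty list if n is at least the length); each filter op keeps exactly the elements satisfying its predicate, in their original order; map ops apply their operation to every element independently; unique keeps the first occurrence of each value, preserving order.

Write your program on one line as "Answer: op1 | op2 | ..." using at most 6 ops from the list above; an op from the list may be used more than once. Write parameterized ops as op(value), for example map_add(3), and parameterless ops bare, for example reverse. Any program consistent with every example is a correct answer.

sort_asc | map_neg | sort_asc | filter_lt(6) | reverse

Check, running the answer program on each example:
  [35, -15, 4, 24] -> [-15, 4, 24, 35] -> [15, -4, -24, -35] -> [-35, -24, -4, 15] -> [-35, -24, -4] -> [-4, -24, -35]
  [-12, 19, 8, 13, -6] -> [-12, -6, 8, 13, 19] -> [12, 6, -8, -13, -19] -> [-19, -13, -8, 6, 12] -> [-19, -13, -8] -> [-8, -13, -19]
  [-45, -29, 27, -9, 36, -1, 13, -19, -45, 41] -> [-45, -45, -29, -19, -9, -1, 13, 27, 36, 41] -> [45, 45, 29, 19, 9, 1, -13, -27, -36, -41] -> [-41, -36, -27, -13, 1, 9, 19, 29, 45, 45] -> [-41, -36, -27, -13, 1] -> [1, -13, -27, -36, -41]
  [-27, -18, 48, 49, 42, 25, 44, -27] -> [-27, -27, -18, 25, 42, 44, 48, 49] -> [27, 27, 18, -25, -42, -44, -48, -49] -> [-49, -48, -44, -42, -25, 18, 27, 27] -> [-49, -48, -44, -42, -25] -> [-25, -42, -44, -48, -49]
  [41, -17, -10] -> [-17, -10, 41] -> [17, 10, -41] -> [-41, 10, 17] -> [-41] -> [-41]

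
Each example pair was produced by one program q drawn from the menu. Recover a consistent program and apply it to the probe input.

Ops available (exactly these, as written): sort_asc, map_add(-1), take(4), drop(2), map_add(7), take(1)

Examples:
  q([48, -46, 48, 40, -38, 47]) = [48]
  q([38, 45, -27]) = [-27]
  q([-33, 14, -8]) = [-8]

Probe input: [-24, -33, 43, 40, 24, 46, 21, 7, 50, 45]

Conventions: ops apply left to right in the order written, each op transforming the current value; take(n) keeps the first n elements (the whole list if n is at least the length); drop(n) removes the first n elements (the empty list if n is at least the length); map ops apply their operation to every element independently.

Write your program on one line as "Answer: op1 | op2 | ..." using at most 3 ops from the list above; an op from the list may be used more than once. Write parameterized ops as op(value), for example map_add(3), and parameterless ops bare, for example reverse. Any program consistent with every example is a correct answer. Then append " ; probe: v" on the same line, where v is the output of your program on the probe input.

drop(2) | take(1) ; probe: [43]

Check, running the answer program on each example:
  [48, -46, 48, 40, -38, 47] -> [48, 40, -38, 47] -> [48]
  [38, 45, -27] -> [-27] -> [-27]
  [-33, 14, -8] -> [-8] -> [-8]
  probe: [-24, -33, 43, 40, 24, 46, 21, 7, 50, 45] -> [43, 40, 24, 46, 21, 7, 50, 45] -> [43]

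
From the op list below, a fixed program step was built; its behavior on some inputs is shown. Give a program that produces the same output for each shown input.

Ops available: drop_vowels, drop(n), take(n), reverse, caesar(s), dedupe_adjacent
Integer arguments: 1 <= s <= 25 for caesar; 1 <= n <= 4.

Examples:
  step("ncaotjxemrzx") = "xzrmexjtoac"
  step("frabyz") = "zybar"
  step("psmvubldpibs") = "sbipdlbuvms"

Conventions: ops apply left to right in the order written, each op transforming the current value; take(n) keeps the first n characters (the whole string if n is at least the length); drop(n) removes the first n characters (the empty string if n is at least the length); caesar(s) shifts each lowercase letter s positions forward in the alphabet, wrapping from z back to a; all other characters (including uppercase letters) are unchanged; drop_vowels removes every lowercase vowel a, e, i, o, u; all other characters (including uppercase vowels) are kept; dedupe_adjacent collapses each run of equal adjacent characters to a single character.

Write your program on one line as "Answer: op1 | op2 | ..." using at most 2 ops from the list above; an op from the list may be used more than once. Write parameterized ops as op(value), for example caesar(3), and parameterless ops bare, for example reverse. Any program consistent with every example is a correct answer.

drop(1) | reverse

Check, running the answer program on each example:
  "ncaotjxemrzx" -> "caotjxemrzx" -> "xzrmexjtoac"
  "frabyz" -> "rabyz" -> "zybar"
  "psmvubldpibs" -> "smvubldpibs" -> "sbipdlbuvms"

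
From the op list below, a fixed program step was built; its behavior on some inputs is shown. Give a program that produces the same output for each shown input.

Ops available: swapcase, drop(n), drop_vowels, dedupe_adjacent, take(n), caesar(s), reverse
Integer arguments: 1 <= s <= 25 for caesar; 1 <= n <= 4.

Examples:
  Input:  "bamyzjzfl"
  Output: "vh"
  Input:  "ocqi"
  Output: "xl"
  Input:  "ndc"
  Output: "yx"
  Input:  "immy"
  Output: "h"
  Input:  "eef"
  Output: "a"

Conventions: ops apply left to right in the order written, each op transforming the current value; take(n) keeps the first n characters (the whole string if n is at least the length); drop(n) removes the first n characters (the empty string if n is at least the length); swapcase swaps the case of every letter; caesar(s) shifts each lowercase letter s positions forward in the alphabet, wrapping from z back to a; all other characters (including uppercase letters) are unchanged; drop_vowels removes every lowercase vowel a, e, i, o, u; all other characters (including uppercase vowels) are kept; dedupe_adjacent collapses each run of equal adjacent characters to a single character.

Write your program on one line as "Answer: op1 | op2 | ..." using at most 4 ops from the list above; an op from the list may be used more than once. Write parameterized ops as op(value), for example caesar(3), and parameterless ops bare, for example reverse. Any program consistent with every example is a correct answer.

caesar(21) | take(3) | dedupe_adjacent | drop(1)

Check, running the answer program on each example:
  "bamyzjzfl" -> "wvhtueuag" -> "wvh" -> "wvh" -> "vh"
  "ocqi" -> "jxld" -> "jxl" -> "jxl" -> "xl"
  "ndc" -> "iyx" -> "iyx" -> "iyx" -> "yx"
  "immy" -> "dhht" -> "dhh" -> "dh" -> "h"
  "eef" -> "zza" -> "zza" -> "za" -> "a"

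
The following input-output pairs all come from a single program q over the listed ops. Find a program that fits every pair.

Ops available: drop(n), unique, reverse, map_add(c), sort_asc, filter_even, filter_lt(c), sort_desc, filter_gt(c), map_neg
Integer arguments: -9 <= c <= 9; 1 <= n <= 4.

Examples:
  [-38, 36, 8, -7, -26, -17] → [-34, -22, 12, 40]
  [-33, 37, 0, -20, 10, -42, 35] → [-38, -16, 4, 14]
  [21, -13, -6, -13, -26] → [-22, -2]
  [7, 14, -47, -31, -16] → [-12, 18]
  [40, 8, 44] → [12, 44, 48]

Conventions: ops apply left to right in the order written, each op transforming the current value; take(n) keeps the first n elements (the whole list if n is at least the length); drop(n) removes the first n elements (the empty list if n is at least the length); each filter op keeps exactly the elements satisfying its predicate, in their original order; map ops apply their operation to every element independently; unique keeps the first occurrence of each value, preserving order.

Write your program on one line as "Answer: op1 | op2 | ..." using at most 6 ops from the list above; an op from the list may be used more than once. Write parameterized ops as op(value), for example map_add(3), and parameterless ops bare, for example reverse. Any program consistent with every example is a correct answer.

reverse | filter_even | map_add(4) | reverse | sort_asc

Check, running the answer program on each example:
  [-38, 36, 8, -7, -26, -17] -> [-17, -26, -7, 8, 36, -38] -> [-26, 8, 36, -38] -> [-22, 12, 40, -34] -> [-34, 40, 12, -22] -> [-34, -22, 12, 40]
  [-33, 37, 0, -20, 10, -42, 35] -> [35, -42, 10, -20, 0, 37, -33] -> [-42, 10, -20, 0] -> [-38, 14, -16, 4] -> [4, -16, 14, -38] -> [-38, -16, 4, 14]
  [21, -13, -6, -13, -26] -> [-26, -13, -6, -13, 21] -> [-26, -6] -> [-22, -2] -> [-2, -22] -> [-22, -2]
  [7, 14, -47, -31, -16] -> [-16, -31, -47, 14, 7] -> [-16, 14] -> [-12, 18] -> [18, -12] -> [-12, 18]
  [40, 8, 44] -> [44, 8, 40] -> [44, 8, 40] -> [48, 12, 44] -> [44, 12, 48] -> [12, 44, 48]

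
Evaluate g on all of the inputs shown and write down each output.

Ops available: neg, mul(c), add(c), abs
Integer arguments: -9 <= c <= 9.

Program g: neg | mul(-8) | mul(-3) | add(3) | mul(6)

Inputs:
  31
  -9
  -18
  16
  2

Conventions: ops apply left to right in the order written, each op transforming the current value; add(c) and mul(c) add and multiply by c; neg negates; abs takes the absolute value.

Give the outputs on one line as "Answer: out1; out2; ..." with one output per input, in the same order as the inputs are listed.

-4446; 1314; 2610; -2286; -270

Execution, op by op:
  31 -> -31 -> 248 -> -744 -> -741 -> -4446
  -9 -> 9 -> -72 -> 216 -> 219 -> 1314
  -18 -> 18 -> -144 -> 432 -> 435 -> 2610
  16 -> -16 -> 128 -> -384 -> -381 -> -2286
  2 -> -2 -> 16 -> -48 -> -45 -> -270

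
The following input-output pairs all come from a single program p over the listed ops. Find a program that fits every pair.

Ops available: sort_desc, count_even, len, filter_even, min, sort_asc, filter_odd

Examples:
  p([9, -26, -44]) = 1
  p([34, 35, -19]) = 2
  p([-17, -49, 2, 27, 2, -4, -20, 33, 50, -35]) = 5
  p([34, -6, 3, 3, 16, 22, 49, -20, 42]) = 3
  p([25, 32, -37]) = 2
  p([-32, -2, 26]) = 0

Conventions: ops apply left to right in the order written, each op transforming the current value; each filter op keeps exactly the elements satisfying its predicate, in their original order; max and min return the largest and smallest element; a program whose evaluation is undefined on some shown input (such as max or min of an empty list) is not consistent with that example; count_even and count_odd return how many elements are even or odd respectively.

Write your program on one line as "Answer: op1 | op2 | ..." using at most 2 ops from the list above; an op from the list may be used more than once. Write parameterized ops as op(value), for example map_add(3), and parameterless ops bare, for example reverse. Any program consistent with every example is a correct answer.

filter_odd | len

Check, running the answer program on each example:
  [9, -26, -44] -> [9] -> 1
  [34, 35, -19] -> [35, -19] -> 2
  [-17, -49, 2, 27, 2, -4, -20, 33, 50, -35] -> [-17, -49, 27, 33, -35] -> 5
  [34, -6, 3, 3, 16, 22, 49, -20, 42] -> [3, 3, 49] -> 3
  [25, 32, -37] -> [25, -37] -> 2
  [-32, -2, 26] -> [] -> 0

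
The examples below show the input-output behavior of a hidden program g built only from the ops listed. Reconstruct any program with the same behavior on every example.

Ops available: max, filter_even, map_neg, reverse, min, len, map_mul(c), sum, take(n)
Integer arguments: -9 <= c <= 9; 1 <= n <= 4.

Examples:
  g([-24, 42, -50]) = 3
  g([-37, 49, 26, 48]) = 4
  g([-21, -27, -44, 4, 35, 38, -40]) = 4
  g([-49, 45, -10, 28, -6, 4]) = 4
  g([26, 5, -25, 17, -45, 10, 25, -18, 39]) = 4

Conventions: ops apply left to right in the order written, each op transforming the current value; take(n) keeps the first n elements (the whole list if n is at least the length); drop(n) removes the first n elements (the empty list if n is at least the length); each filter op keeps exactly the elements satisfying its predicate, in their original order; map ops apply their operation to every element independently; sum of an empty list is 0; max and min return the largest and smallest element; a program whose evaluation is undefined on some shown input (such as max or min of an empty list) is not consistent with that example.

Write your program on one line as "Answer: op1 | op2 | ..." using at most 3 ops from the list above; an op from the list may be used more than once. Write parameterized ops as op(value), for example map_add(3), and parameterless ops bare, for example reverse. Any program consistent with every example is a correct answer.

take(4) | map_neg | len

Check, running the answer program on each example:
  [-24, 42, -50] -> [-24, 42, -50] -> [24, -42, 50] -> 3
  [-37, 49, 26, 48] -> [-37, 49, 26, 48] -> [37, -49, -26, -48] -> 4
  [-21, -27, -44, 4, 35, 38, -40] -> [-21, -27, -44, 4] -> [21, 27, 44, -4] -> 4
  [-49, 45, -10, 28, -6, 4] -> [-49, 45, -10, 28] -> [49, -45, 10, -28] -> 4
  [26, 5, -25, 17, -45, 10, 25, -18, 39] -> [26, 5, -25, 17] -> [-26, -5, 25, -17] -> 4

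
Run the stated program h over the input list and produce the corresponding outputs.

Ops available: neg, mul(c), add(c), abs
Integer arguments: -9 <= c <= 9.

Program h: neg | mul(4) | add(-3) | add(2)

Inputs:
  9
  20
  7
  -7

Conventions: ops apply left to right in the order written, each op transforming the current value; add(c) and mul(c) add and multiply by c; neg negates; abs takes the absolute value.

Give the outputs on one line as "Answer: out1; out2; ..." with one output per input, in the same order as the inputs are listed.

Execution, op by op:
  9 -> -9 -> -36 -> -39 -> -37
  20 -> -20 -> -80 -> -83 -> -81
  7 -> -7 -> -28 -> -31 -> -29
  -7 -> 7 -> 28 -> 25 -> 27

-37; -81; -29; 27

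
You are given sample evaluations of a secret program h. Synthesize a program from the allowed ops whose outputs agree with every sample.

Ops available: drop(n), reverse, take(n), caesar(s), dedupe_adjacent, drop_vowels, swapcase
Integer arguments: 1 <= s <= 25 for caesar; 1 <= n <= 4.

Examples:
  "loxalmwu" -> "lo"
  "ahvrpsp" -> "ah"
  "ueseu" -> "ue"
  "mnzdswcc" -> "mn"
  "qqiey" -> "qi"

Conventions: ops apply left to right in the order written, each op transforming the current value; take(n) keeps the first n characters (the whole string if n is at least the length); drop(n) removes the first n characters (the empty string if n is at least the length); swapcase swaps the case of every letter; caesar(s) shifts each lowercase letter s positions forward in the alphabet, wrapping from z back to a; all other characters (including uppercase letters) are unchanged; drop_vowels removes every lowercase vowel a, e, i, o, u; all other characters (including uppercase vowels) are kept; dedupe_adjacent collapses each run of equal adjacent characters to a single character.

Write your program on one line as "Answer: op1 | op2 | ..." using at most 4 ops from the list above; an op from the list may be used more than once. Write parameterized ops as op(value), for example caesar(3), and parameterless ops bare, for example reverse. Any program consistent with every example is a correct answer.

swapcase | dedupe_adjacent | swapcase | take(2)

Check, running the answer program on each example:
  "loxalmwu" -> "LOXALMWU" -> "LOXALMWU" -> "loxalmwu" -> "lo"
  "ahvrpsp" -> "AHVRPSP" -> "AHVRPSP" -> "ahvrpsp" -> "ah"
  "ueseu" -> "UESEU" -> "UESEU" -> "ueseu" -> "ue"
  "mnzdswcc" -> "MNZDSWCC" -> "MNZDSWC" -> "mnzdswc" -> "mn"
  "qqiey" -> "QQIEY" -> "QIEY" -> "qiey" -> "qi"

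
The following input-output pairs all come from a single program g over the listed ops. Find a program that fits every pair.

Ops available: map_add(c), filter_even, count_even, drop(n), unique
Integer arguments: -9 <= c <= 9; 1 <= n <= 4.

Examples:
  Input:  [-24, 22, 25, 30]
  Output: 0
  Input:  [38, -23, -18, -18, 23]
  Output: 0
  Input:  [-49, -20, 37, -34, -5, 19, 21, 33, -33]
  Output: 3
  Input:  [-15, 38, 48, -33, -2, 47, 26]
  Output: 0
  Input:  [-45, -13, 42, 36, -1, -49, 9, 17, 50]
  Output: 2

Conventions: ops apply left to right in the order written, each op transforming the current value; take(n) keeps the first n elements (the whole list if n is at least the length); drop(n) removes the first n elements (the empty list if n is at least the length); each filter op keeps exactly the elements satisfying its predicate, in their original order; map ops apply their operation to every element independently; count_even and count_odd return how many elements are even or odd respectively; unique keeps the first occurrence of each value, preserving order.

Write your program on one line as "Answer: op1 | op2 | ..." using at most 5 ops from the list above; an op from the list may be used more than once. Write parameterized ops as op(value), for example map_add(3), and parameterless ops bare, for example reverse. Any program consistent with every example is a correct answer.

map_add(-3) | filter_even | drop(4) | map_add(4) | count_even

Check, running the answer program on each example:
  [-24, 22, 25, 30] -> [-27, 19, 22, 27] -> [22] -> [] -> [] -> 0
  [38, -23, -18, -18, 23] -> [35, -26, -21, -21, 20] -> [-26, 20] -> [] -> [] -> 0
  [-49, -20, 37, -34, -5, 19, 21, 33, -33] -> [-52, -23, 34, -37, -8, 16, 18, 30, -36] -> [-52, 34, -8, 16, 18, 30, -36] -> [18, 30, -36] -> [22, 34, -32] -> 3
  [-15, 38, 48, -33, -2, 47, 26] -> [-18, 35, 45, -36, -5, 44, 23] -> [-18, -36, 44] -> [] -> [] -> 0
  [-45, -13, 42, 36, -1, -49, 9, 17, 50] -> [-48, -16, 39, 33, -4, -52, 6, 14, 47] -> [-48, -16, -4, -52, 6, 14] -> [6, 14] -> [10, 18] -> 2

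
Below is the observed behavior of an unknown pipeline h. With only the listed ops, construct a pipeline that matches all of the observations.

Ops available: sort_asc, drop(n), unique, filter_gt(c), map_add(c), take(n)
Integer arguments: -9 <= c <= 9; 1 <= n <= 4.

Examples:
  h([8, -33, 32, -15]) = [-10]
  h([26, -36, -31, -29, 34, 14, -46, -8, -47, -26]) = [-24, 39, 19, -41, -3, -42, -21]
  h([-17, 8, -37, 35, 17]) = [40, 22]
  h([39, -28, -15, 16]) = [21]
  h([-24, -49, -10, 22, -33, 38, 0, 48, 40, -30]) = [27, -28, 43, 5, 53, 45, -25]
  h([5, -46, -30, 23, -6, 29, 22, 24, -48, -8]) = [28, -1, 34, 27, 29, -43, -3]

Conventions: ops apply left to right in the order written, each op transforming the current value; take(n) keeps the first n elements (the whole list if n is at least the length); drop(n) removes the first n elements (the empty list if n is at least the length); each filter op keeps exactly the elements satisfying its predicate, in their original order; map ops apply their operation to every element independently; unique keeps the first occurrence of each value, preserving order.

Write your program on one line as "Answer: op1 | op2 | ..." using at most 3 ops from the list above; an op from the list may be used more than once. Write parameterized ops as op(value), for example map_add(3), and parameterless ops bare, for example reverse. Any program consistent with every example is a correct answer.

map_add(8) | map_add(-3) | drop(3)

Check, running the answer program on each example:
  [8, -33, 32, -15] -> [16, -25, 40, -7] -> [13, -28, 37, -10] -> [-10]
  [26, -36, -31, -29, 34, 14, -46, -8, -47, -26] -> [34, -28, -23, -21, 42, 22, -38, 0, -39, -18] -> [31, -31, -26, -24, 39, 19, -41, -3, -42, -21] -> [-24, 39, 19, -41, -3, -42, -21]
  [-17, 8, -37, 35, 17] -> [-9, 16, -29, 43, 25] -> [-12, 13, -32, 40, 22] -> [40, 22]
  [39, -28, -15, 16] -> [47, -20, -7, 24] -> [44, -23, -10, 21] -> [21]
  [-24, -49, -10, 22, -33, 38, 0, 48, 40, -30] -> [-16, -41, -2, 30, -25, 46, 8, 56, 48, -22] -> [-19, -44, -5, 27, -28, 43, 5, 53, 45, -25] -> [27, -28, 43, 5, 53, 45, -25]
  [5, -46, -30, 23, -6, 29, 22, 24, -48, -8] -> [13, -38, -22, 31, 2, 37, 30, 32, -40, 0] -> [10, -41, -25, 28, -1, 34, 27, 29, -43, -3] -> [28, -1, 34, 27, 29, -43, -3]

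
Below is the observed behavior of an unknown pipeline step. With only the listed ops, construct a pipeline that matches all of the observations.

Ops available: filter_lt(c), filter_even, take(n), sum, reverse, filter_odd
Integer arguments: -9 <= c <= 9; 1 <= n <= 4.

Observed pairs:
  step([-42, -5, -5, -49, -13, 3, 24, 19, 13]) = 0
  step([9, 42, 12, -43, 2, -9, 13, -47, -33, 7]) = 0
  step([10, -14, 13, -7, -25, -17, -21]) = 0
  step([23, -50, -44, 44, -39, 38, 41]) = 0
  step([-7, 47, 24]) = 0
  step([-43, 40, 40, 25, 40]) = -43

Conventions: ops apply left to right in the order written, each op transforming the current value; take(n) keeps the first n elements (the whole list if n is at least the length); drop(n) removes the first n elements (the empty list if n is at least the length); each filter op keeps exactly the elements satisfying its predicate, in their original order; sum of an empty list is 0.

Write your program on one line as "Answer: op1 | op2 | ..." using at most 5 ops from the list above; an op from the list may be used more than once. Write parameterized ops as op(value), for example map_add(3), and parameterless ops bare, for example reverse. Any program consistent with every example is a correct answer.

take(3) | filter_odd | filter_lt(-7) | sum

Check, running the answer program on each example:
  [-42, -5, -5, -49, -13, 3, 24, 19, 13] -> [-42, -5, -5] -> [-5, -5] -> [] -> 0
  [9, 42, 12, -43, 2, -9, 13, -47, -33, 7] -> [9, 42, 12] -> [9] -> [] -> 0
  [10, -14, 13, -7, -25, -17, -21] -> [10, -14, 13] -> [13] -> [] -> 0
  [23, -50, -44, 44, -39, 38, 41] -> [23, -50, -44] -> [23] -> [] -> 0
  [-7, 47, 24] -> [-7, 47, 24] -> [-7, 47] -> [] -> 0
  [-43, 40, 40, 25, 40] -> [-43, 40, 40] -> [-43] -> [-43] -> -43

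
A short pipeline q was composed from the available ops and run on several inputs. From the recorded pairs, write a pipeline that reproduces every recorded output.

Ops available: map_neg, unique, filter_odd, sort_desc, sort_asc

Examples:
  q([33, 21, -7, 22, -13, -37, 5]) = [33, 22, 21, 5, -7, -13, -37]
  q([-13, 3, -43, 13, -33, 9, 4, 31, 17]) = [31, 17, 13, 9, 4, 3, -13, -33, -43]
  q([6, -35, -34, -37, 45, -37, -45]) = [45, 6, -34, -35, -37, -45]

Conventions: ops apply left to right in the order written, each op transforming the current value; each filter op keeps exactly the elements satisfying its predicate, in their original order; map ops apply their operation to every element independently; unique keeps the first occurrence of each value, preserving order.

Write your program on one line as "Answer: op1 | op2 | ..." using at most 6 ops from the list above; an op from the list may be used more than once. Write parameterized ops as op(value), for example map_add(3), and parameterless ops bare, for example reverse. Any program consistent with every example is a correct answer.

unique | sort_asc | map_neg | sort_asc | map_neg

Check, running the answer program on each example:
  [33, 21, -7, 22, -13, -37, 5] -> [33, 21, -7, 22, -13, -37, 5] -> [-37, -13, -7, 5, 21, 22, 33] -> [37, 13, 7, -5, -21, -22, -33] -> [-33, -22, -21, -5, 7, 13, 37] -> [33, 22, 21, 5, -7, -13, -37]
  [-13, 3, -43, 13, -33, 9, 4, 31, 17] -> [-13, 3, -43, 13, -33, 9, 4, 31, 17] -> [-43, -33, -13, 3, 4, 9, 13, 17, 31] -> [43, 33, 13, -3, -4, -9, -13, -17, -31] -> [-31, -17, -13, -9, -4, -3, 13, 33, 43] -> [31, 17, 13, 9, 4, 3, -13, -33, -43]
  [6, -35, -34, -37, 45, -37, -45] -> [6, -35, -34, -37, 45, -45] -> [-45, -37, -35, -34, 6, 45] -> [45, 37, 35, 34, -6, -45] -> [-45, -6, 34, 35, 37, 45] -> [45, 6, -34, -35, -37, -45]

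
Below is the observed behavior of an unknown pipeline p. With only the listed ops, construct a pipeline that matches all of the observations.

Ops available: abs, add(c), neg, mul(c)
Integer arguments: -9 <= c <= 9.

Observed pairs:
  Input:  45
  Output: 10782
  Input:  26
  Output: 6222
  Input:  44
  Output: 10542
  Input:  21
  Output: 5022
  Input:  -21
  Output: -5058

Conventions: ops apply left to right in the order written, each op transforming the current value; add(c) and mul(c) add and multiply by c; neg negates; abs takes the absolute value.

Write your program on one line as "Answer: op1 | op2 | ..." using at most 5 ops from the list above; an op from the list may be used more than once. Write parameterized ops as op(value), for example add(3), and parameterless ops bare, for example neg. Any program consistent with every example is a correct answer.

mul(-8) | mul(6) | mul(-5) | add(-9) | add(-9)

Check, running the answer program on each example:
  45 -> -360 -> -2160 -> 10800 -> 10791 -> 10782
  26 -> -208 -> -1248 -> 6240 -> 6231 -> 6222
  44 -> -352 -> -2112 -> 10560 -> 10551 -> 10542
  21 -> -168 -> -1008 -> 5040 -> 5031 -> 5022
  -21 -> 168 -> 1008 -> -5040 -> -5049 -> -5058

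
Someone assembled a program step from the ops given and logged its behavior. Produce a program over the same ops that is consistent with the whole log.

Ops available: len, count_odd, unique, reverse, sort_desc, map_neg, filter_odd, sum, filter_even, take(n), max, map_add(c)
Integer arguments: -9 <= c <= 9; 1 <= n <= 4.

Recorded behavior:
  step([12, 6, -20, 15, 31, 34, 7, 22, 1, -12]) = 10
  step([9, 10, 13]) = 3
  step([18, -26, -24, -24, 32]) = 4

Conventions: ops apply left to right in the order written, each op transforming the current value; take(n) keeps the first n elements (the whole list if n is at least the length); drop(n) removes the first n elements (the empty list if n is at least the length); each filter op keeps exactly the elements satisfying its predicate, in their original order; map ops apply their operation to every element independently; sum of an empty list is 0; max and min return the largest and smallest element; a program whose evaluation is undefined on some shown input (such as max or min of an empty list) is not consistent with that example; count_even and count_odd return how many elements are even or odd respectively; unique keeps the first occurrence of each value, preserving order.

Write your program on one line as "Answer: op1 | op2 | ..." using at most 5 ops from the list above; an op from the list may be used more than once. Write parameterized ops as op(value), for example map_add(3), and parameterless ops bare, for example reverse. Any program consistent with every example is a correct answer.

reverse | unique | reverse | len

Check, running the answer program on each example:
  [12, 6, -20, 15, 31, 34, 7, 22, 1, -12] -> [-12, 1, 22, 7, 34, 31, 15, -20, 6, 12] -> [-12, 1, 22, 7, 34, 31, 15, -20, 6, 12] -> [12, 6, -20, 15, 31, 34, 7, 22, 1, -12] -> 10
  [9, 10, 13] -> [13, 10, 9] -> [13, 10, 9] -> [9, 10, 13] -> 3
  [18, -26, -24, -24, 32] -> [32, -24, -24, -26, 18] -> [32, -24, -26, 18] -> [18, -26, -24, 32] -> 4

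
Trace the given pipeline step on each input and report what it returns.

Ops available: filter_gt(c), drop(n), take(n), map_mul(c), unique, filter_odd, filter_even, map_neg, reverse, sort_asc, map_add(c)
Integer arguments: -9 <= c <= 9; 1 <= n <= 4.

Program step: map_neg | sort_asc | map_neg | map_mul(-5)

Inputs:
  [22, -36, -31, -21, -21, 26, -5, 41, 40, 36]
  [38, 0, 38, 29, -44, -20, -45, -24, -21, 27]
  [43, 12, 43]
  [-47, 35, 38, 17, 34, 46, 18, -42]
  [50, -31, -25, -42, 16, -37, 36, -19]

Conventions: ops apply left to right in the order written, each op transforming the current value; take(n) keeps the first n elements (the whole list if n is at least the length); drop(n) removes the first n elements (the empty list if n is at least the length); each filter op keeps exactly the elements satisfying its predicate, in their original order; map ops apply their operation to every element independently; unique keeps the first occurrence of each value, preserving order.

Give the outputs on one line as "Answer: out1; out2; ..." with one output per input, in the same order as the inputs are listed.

Execution, op by op:
  [22, -36, -31, -21, -21, 26, -5, 41, 40, 36] -> [-22, 36, 31, 21, 21, -26, 5, -41, -40, -36] -> [-41, -40, -36, -26, -22, 5, 21, 21, 31, 36] -> [41, 40, 36, 26, 22, -5, -21, -21, -31, -36] -> [-205, -200, -180, -130, -110, 25, 105, 105, 155, 180]
  [38, 0, 38, 29, -44, -20, -45, -24, -21, 27] -> [-38, 0, -38, -29, 44, 20, 45, 24, 21, -27] -> [-38, -38, -29, -27, 0, 20, 21, 24, 44, 45] -> [38, 38, 29, 27, 0, -20, -21, -24, -44, -45] -> [-190, -190, -145, -135, 0, 100, 105, 120, 220, 225]
  [43, 12, 43] -> [-43, -12, -43] -> [-43, -43, -12] -> [43, 43, 12] -> [-215, -215, -60]
  [-47, 35, 38, 17, 34, 46, 18, -42] -> [47, -35, -38, -17, -34, -46, -18, 42] -> [-46, -38, -35, -34, -18, -17, 42, 47] -> [46, 38, 35, 34, 18, 17, -42, -47] -> [-230, -190, -175, -170, -90, -85, 210, 235]
  [50, -31, -25, -42, 16, -37, 36, -19] -> [-50, 31, 25, 42, -16, 37, -36, 19] -> [-50, -36, -16, 19, 25, 31, 37, 42] -> [50, 36, 16, -19, -25, -31, -37, -42] -> [-250, -180, -80, 95, 125, 155, 185, 210]

[-205, -200, -180, -130, -110, 25, 105, 105, 155, 180]; [-190, -190, -145, -135, 0, 100, 105, 120, 220, 225]; [-215, -215, -60]; [-230, -190, -175, -170, -90, -85, 210, 235]; [-250, -180, -80, 95, 125, 155, 185, 210]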